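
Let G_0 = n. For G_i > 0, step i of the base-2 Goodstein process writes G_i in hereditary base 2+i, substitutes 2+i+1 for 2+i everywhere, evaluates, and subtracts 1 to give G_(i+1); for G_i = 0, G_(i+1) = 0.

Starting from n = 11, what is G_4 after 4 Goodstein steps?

279937

(0) 11|_2 = 2^(2 + 1) + 2 + 1 ↦ 3^(3 + 1) + 3 + 1|_3 = 85 ⇒ 84
(1) 84|_3 = 3^(3 + 1) + 3 ↦ 4^(4 + 1) + 4|_4 = 1028 ⇒ 1027
(2) 1027|_4 = 4^(4 + 1) + 3 ↦ 5^(5 + 1) + 3|_5 = 15628 ⇒ 15627
(3) 15627|_5 = 5^(5 + 1) + 2 ↦ 6^(6 + 1) + 2|_6 = 279938 ⇒ 279937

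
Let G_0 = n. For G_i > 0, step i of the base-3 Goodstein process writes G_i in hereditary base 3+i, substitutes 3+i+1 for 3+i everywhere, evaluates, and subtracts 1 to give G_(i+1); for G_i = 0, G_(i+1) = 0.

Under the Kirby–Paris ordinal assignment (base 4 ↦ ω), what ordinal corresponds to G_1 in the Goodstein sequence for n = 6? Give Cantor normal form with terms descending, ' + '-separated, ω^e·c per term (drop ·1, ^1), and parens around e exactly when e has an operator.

[0] 6 ≡ 2·3 (base 3). Lift 4: 8. −1: 7.
[1] 7 ≡ 4 + 3 (base 4). Lift 5: 8. −1: 7.

ω + 3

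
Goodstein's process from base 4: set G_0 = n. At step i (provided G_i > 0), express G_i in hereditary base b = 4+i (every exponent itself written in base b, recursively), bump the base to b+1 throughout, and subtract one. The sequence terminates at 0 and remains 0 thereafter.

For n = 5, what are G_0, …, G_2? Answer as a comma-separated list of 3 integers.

5, 5, 5

(0) 5|_4 = 4 + 1 ↦ 5 + 1|_5 = 6 ⇒ 5
(1) 5|_5 = 5 ↦ 6|_6 = 6 ⇒ 5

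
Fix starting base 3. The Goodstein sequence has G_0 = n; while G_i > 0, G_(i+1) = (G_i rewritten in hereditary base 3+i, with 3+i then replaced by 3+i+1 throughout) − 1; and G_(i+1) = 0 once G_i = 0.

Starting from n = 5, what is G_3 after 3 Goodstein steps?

5

[0] 5 ≡ 3 + 2 (base 3). Lift 4: 6. −1: 5.
[1] 5 ≡ 4 + 1 (base 4). Lift 5: 6. −1: 5.
[2] 5 ≡ 5 (base 5). Lift 6: 6. −1: 5.
[3] 5 ≡ 5 (base 6). Lift 7: 5. −1: 4.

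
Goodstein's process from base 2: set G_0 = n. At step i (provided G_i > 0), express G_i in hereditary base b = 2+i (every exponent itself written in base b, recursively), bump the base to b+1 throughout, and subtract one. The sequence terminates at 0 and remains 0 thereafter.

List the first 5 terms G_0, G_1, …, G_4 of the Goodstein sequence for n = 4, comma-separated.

i=0: 4 = 2^2 (b=2); 2→3: 3^3 = 27; 27−1 = 26
i=1: 26 = 2·3^2 + 2·3 + 2 (b=3); 3→4: 2·4^2 + 2·4 + 2 = 42; 42−1 = 41
i=2: 41 = 2·4^2 + 2·4 + 1 (b=4); 4→5: 2·5^2 + 2·5 + 1 = 61; 61−1 = 60
i=3: 60 = 2·5^2 + 2·5 (b=5); 5→6: 2·6^2 + 2·6 = 84; 84−1 = 83

4, 26, 41, 60, 83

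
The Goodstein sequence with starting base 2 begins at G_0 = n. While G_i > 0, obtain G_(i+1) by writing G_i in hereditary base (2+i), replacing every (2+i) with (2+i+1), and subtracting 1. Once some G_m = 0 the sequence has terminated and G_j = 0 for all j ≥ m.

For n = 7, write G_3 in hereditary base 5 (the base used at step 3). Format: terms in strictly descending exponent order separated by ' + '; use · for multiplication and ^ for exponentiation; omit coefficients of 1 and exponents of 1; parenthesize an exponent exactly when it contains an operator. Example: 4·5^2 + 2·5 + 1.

[0] 7 ≡ 2^2 + 2 + 1 (base 2). Lift 3: 31. −1: 30.
[1] 30 ≡ 3^3 + 3 (base 3). Lift 4: 260. −1: 259.
[2] 259 ≡ 4^4 + 3 (base 4). Lift 5: 3128. −1: 3127.

5^5 + 2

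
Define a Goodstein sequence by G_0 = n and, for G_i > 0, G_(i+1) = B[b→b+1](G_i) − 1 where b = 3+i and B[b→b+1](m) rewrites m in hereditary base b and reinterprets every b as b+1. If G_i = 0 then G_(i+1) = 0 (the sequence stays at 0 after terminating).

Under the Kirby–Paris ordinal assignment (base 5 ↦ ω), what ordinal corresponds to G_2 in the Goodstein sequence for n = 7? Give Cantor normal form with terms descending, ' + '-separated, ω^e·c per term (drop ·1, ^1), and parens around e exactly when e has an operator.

ω + 4

step 0: 7 = 2·3 + 1; sub 4 for 3: 2·4 + 1; = 9; G_1 = 9−1 = 8
step 1: 8 = 2·4; sub 5 for 4: 2·5; = 10; G_2 = 10−1 = 9
step 2: 9 = 5 + 4; sub 6 for 5: 6 + 4; = 10; G_3 = 10−1 = 9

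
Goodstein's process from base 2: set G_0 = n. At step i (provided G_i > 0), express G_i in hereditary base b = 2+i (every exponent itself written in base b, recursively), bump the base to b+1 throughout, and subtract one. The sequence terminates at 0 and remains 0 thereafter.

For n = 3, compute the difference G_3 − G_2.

-1

G_0 = 3. HB_2(3) = 2 + 1. Bump = 4. G_1 = 3.
G_1 = 3. HB_3(3) = 3. Bump = 4. G_2 = 3.
G_2 = 3. HB_4(3) = 3. Bump = 3. G_3 = 2.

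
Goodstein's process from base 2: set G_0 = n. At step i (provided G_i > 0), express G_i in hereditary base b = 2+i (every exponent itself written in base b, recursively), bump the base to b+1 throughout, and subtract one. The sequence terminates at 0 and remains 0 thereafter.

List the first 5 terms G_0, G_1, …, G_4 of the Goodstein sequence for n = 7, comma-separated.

step 0: 7 = 2^2 + 2 + 1; sub 3 for 2: 3^3 + 3 + 1; = 31; G_1 = 31−1 = 30
step 1: 30 = 3^3 + 3; sub 4 for 3: 4^4 + 4; = 260; G_2 = 260−1 = 259
step 2: 259 = 4^4 + 3; sub 5 for 4: 5^5 + 3; = 3128; G_3 = 3128−1 = 3127
step 3: 3127 = 5^5 + 2; sub 6 for 5: 6^6 + 2; = 46658; G_4 = 46658−1 = 46657

7, 30, 259, 3127, 46657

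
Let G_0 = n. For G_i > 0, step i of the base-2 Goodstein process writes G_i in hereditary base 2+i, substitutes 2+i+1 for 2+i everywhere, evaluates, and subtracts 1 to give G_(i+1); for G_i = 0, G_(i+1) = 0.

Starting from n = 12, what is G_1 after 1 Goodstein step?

107

base 2: 12 = 2^(2 + 1) + 2^2; at 3: 3^(3 + 1) + 3^3 = 108; next = 107
base 3: 107 = 3^(3 + 1) + 2·3^2 + 2·3 + 2; at 4: 4^(4 + 1) + 2·4^2 + 2·4 + 2 = 1066; next = 1065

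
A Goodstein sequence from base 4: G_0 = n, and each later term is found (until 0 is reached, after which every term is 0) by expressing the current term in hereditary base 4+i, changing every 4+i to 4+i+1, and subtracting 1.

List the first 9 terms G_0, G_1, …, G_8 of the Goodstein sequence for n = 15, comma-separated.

15, 17, 19, 21, 23, 24, 25, 26, 27

G_0 = 15. HB_4(15) = 3·4 + 3. Bump = 18. G_1 = 17.
G_1 = 17. HB_5(17) = 3·5 + 2. Bump = 20. G_2 = 19.
G_2 = 19. HB_6(19) = 3·6 + 1. Bump = 22. G_3 = 21.
G_3 = 21. HB_7(21) = 3·7. Bump = 24. G_4 = 23.
G_4 = 23. HB_8(23) = 2·8 + 7. Bump = 25. G_5 = 24.
G_5 = 24. HB_9(24) = 2·9 + 6. Bump = 26. G_6 = 25.
G_6 = 25. HB_10(25) = 2·10 + 5. Bump = 27. G_7 = 26.
G_7 = 26. HB_11(26) = 2·11 + 4. Bump = 28. G_8 = 27.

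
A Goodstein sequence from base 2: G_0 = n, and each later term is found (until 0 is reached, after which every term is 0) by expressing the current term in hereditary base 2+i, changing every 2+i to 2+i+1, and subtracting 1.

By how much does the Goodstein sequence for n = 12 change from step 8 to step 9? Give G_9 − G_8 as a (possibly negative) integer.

G_0=12  [base 2] 2^(2 + 1) + 2^2  →[2↦3]→  3^(3 + 1) + 3^3 = 108  −1 ⇒ G_1=107
G_1=107  [base 3] 3^(3 + 1) + 2·3^2 + 2·3 + 2  →[3↦4]→  4^(4 + 1) + 2·4^2 + 2·4 + 2 = 1066  −1 ⇒ G_2=1065
G_2=1065  [base 4] 4^(4 + 1) + 2·4^2 + 2·4 + 1  →[4↦5]→  5^(5 + 1) + 2·5^2 + 2·5 + 1 = 15686  −1 ⇒ G_3=15685
G_3=15685  [base 5] 5^(5 + 1) + 2·5^2 + 2·5  →[5↦6]→  6^(6 + 1) + 2·6^2 + 2·6 = 280020  −1 ⇒ G_4=280019
G_4=280019  [base 6] 6^(6 + 1) + 2·6^2 + 6 + 5  →[6↦7]→  7^(7 + 1) + 2·7^2 + 7 + 5 = 5764911  −1 ⇒ G_5=5764910
G_5=5764910  [base 7] 7^(7 + 1) + 2·7^2 + 7 + 4  →[7↦8]→  8^(8 + 1) + 2·8^2 + 8 + 4 = 134217868  −1 ⇒ G_6=134217867
G_6=134217867  [base 8] 8^(8 + 1) + 2·8^2 + 8 + 3  →[8↦9]→  9^(9 + 1) + 2·9^2 + 9 + 3 = 3486784575  −1 ⇒ G_7=3486784574
G_7=3486784574  [base 9] 9^(9 + 1) + 2·9^2 + 9 + 2  →[9↦10]→  10^(10 + 1) + 2·10^2 + 10 + 2 = 100000000212  −1 ⇒ G_8=100000000211
G_8=100000000211  [base 10] 10^(10 + 1) + 2·10^2 + 10 + 1  →[10↦11]→  11^(11 + 1) + 2·11^2 + 11 + 1 = 3138428376975  −1 ⇒ G_9=3138428376974

3038428376763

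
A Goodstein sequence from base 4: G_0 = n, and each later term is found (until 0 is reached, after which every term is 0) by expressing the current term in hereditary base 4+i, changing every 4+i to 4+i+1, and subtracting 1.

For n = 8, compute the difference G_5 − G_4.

G_0=8  [base 4] 2·4  →[4↦5]→  2·5 = 10  −1 ⇒ G_1=9
G_1=9  [base 5] 5 + 4  →[5↦6]→  6 + 4 = 10  −1 ⇒ G_2=9
G_2=9  [base 6] 6 + 3  →[6↦7]→  7 + 3 = 10  −1 ⇒ G_3=9
G_3=9  [base 7] 7 + 2  →[7↦8]→  8 + 2 = 10  −1 ⇒ G_4=9
G_4=9  [base 8] 8 + 1  →[8↦9]→  9 + 1 = 10  −1 ⇒ G_5=9

0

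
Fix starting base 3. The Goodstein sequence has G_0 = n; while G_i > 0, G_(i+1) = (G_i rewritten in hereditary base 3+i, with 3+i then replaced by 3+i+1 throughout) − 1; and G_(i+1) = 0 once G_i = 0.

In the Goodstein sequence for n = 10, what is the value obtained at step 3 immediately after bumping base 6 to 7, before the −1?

G_0=10  [base 3] 3^2 + 1  →[3↦4]→  4^2 + 1 = 17  −1 ⇒ G_1=16
G_1=16  [base 4] 4^2  →[4↦5]→  5^2 = 25  −1 ⇒ G_2=24
G_2=24  [base 5] 4·5 + 4  →[5↦6]→  4·6 + 4 = 28  −1 ⇒ G_3=27
G_3=27  [base 6] 4·6 + 3  →[6↦7]→  4·7 + 3 = 31  −1 ⇒ G_4=30

31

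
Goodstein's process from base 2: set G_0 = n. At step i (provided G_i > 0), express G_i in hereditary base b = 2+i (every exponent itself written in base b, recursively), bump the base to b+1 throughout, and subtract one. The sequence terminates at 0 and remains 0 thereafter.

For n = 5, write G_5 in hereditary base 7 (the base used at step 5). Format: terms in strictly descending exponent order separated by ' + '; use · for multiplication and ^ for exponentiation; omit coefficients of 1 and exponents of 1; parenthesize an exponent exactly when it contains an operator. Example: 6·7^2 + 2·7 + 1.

5 —HB2→ 2^2 + 1 —bump→ 3^3 + 1 = 28 —(−1)→ 27
27 —HB3→ 3^3 —bump→ 4^4 = 256 —(−1)→ 255
255 —HB4→ 3·4^3 + 3·4^2 + 3·4 + 3 —bump→ 3·5^3 + 3·5^2 + 3·5 + 3 = 468 —(−1)→ 467
467 —HB5→ 3·5^3 + 3·5^2 + 3·5 + 2 —bump→ 3·6^3 + 3·6^2 + 3·6 + 2 = 776 —(−1)→ 775
775 —HB6→ 3·6^3 + 3·6^2 + 3·6 + 1 —bump→ 3·7^3 + 3·7^2 + 3·7 + 1 = 1198 —(−1)→ 1197
1197 —HB7→ 3·7^3 + 3·7^2 + 3·7 —bump→ 3·8^3 + 3·8^2 + 3·8 = 1752 —(−1)→ 1751

3·7^3 + 3·7^2 + 3·7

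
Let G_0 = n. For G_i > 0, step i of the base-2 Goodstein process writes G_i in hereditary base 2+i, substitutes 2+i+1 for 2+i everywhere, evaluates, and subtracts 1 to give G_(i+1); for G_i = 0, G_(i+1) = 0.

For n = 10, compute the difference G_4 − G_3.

264310

[0] 10 ≡ 2^(2 + 1) + 2 (base 2). Lift 3: 84. −1: 83.
[1] 83 ≡ 3^(3 + 1) + 2 (base 3). Lift 4: 1026. −1: 1025.
[2] 1025 ≡ 4^(4 + 1) + 1 (base 4). Lift 5: 15626. −1: 15625.
[3] 15625 ≡ 5^(5 + 1) (base 5). Lift 6: 279936. −1: 279935.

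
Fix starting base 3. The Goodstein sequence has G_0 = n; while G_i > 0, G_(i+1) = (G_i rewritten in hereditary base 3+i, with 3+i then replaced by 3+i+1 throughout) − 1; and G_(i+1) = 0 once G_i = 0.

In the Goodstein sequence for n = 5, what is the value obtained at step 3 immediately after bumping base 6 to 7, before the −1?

5

G_0 = 5. HB_3(5) = 3 + 2. Bump = 6. G_1 = 5.
G_1 = 5. HB_4(5) = 4 + 1. Bump = 6. G_2 = 5.
G_2 = 5. HB_5(5) = 5. Bump = 6. G_3 = 5.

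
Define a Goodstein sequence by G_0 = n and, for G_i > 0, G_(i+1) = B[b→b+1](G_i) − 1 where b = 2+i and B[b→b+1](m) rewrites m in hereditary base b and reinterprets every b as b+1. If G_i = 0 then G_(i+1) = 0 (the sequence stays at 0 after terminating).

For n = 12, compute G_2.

1065

12 —HB2→ 2^(2 + 1) + 2^2 —bump→ 3^(3 + 1) + 3^3 = 108 —(−1)→ 107
107 —HB3→ 3^(3 + 1) + 2·3^2 + 2·3 + 2 —bump→ 4^(4 + 1) + 2·4^2 + 2·4 + 2 = 1066 —(−1)→ 1065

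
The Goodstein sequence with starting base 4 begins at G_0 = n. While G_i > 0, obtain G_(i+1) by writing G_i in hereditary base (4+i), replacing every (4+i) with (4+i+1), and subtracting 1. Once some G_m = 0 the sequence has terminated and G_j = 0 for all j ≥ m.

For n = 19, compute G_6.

75

i=0: 19 = 4^2 + 3 (b=4); 4→5: 5^2 + 3 = 28; 28−1 = 27
i=1: 27 = 5^2 + 2 (b=5); 5→6: 6^2 + 2 = 38; 38−1 = 37
i=2: 37 = 6^2 + 1 (b=6); 6→7: 7^2 + 1 = 50; 50−1 = 49
i=3: 49 = 7^2 (b=7); 7→8: 8^2 = 64; 64−1 = 63
i=4: 63 = 7·8 + 7 (b=8); 8→9: 7·9 + 7 = 70; 70−1 = 69
i=5: 69 = 7·9 + 6 (b=9); 9→10: 7·10 + 6 = 76; 76−1 = 75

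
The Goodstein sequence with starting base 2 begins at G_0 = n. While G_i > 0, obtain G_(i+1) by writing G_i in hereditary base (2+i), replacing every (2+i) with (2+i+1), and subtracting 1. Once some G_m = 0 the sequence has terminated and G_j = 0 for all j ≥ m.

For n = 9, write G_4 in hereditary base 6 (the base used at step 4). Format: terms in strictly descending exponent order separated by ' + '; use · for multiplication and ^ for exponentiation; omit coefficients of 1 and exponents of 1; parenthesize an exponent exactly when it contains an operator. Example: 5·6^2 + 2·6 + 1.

i=0: 9 = 2^(2 + 1) + 1 (b=2); 2→3: 3^(3 + 1) + 1 = 82; 82−1 = 81
i=1: 81 = 3^(3 + 1) (b=3); 3→4: 4^(4 + 1) = 1024; 1024−1 = 1023
i=2: 1023 = 3·4^4 + 3·4^3 + 3·4^2 + 3·4 + 3 (b=4); 4→5: 3·5^5 + 3·5^3 + 3·5^2 + 3·5 + 3 = 9843; 9843−1 = 9842
i=3: 9842 = 3·5^5 + 3·5^3 + 3·5^2 + 3·5 + 2 (b=5); 5→6: 3·6^6 + 3·6^3 + 3·6^2 + 3·6 + 2 = 140744; 140744−1 = 140743
i=4: 140743 = 3·6^6 + 3·6^3 + 3·6^2 + 3·6 + 1 (b=6); 6→7: 3·7^7 + 3·7^3 + 3·7^2 + 3·7 + 1 = 2471827; 2471827−1 = 2471826

3·6^6 + 3·6^3 + 3·6^2 + 3·6 + 1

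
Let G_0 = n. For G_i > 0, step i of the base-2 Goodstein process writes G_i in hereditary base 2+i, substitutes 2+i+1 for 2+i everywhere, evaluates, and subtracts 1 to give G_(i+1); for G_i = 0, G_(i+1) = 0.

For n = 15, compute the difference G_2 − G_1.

step 0: 15 = 2^(2 + 1) + 2^2 + 2 + 1; sub 3 for 2: 3^(3 + 1) + 3^3 + 3 + 1; = 112; G_1 = 112−1 = 111
step 1: 111 = 3^(3 + 1) + 3^3 + 3; sub 4 for 3: 4^(4 + 1) + 4^4 + 4; = 1284; G_2 = 1284−1 = 1283

1172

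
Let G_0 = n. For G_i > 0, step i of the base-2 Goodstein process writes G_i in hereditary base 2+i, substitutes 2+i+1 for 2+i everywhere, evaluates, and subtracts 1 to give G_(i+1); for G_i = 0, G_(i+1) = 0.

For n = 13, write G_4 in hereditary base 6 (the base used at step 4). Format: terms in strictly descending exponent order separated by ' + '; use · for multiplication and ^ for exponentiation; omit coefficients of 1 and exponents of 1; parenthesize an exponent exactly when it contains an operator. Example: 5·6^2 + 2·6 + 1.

G_0=13  [base 2] 2^(2 + 1) + 2^2 + 1  →[2↦3]→  3^(3 + 1) + 3^3 + 1 = 109  −1 ⇒ G_1=108
G_1=108  [base 3] 3^(3 + 1) + 3^3  →[3↦4]→  4^(4 + 1) + 4^4 = 1280  −1 ⇒ G_2=1279
G_2=1279  [base 4] 4^(4 + 1) + 3·4^3 + 3·4^2 + 3·4 + 3  →[4↦5]→  5^(5 + 1) + 3·5^3 + 3·5^2 + 3·5 + 3 = 16093  −1 ⇒ G_3=16092
G_3=16092  [base 5] 5^(5 + 1) + 3·5^3 + 3·5^2 + 3·5 + 2  →[5↦6]→  6^(6 + 1) + 3·6^3 + 3·6^2 + 3·6 + 2 = 280712  −1 ⇒ G_4=280711

6^(6 + 1) + 3·6^3 + 3·6^2 + 3·6 + 1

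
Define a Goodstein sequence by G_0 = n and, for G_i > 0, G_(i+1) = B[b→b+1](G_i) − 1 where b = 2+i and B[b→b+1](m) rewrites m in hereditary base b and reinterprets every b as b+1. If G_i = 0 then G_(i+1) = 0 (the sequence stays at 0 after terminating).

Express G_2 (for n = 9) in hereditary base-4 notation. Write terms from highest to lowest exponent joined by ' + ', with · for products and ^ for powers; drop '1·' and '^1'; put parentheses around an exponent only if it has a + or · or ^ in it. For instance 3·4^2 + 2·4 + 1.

3·4^4 + 3·4^3 + 3·4^2 + 3·4 + 3

G_0=9  [base 2] 2^(2 + 1) + 1  →[2↦3]→  3^(3 + 1) + 1 = 82  −1 ⇒ G_1=81
G_1=81  [base 3] 3^(3 + 1)  →[3↦4]→  4^(4 + 1) = 1024  −1 ⇒ G_2=1023
G_2=1023  [base 4] 3·4^4 + 3·4^3 + 3·4^2 + 3·4 + 3  →[4↦5]→  3·5^5 + 3·5^3 + 3·5^2 + 3·5 + 3 = 9843  −1 ⇒ G_3=9842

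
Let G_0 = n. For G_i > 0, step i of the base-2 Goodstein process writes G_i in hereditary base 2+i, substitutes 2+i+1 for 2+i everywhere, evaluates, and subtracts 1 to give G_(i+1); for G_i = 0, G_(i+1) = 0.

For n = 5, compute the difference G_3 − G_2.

G_0=5  [base 2] 2^2 + 1  →[2↦3]→  3^3 + 1 = 28  −1 ⇒ G_1=27
G_1=27  [base 3] 3^3  →[3↦4]→  4^4 = 256  −1 ⇒ G_2=255
G_2=255  [base 4] 3·4^3 + 3·4^2 + 3·4 + 3  →[4↦5]→  3·5^3 + 3·5^2 + 3·5 + 3 = 468  −1 ⇒ G_3=467

212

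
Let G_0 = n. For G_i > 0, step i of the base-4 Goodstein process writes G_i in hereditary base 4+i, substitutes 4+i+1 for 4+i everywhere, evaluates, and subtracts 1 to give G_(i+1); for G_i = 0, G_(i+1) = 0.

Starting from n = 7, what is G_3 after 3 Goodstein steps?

7

7 —HB4→ 4 + 3 —bump→ 5 + 3 = 8 —(−1)→ 7
7 —HB5→ 5 + 2 —bump→ 6 + 2 = 8 —(−1)→ 7
7 —HB6→ 6 + 1 —bump→ 7 + 1 = 8 —(−1)→ 7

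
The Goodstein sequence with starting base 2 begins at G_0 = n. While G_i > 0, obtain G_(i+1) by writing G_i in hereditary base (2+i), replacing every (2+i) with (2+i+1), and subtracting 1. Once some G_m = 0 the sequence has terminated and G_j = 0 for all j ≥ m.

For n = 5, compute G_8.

G_0=5  [base 2] 2^2 + 1  →[2↦3]→  3^3 + 1 = 28  −1 ⇒ G_1=27
G_1=27  [base 3] 3^3  →[3↦4]→  4^4 = 256  −1 ⇒ G_2=255
G_2=255  [base 4] 3·4^3 + 3·4^2 + 3·4 + 3  →[4↦5]→  3·5^3 + 3·5^2 + 3·5 + 3 = 468  −1 ⇒ G_3=467
G_3=467  [base 5] 3·5^3 + 3·5^2 + 3·5 + 2  →[5↦6]→  3·6^3 + 3·6^2 + 3·6 + 2 = 776  −1 ⇒ G_4=775
G_4=775  [base 6] 3·6^3 + 3·6^2 + 3·6 + 1  →[6↦7]→  3·7^3 + 3·7^2 + 3·7 + 1 = 1198  −1 ⇒ G_5=1197
G_5=1197  [base 7] 3·7^3 + 3·7^2 + 3·7  →[7↦8]→  3·8^3 + 3·8^2 + 3·8 = 1752  −1 ⇒ G_6=1751
G_6=1751  [base 8] 3·8^3 + 3·8^2 + 2·8 + 7  →[8↦9]→  3·9^3 + 3·9^2 + 2·9 + 7 = 2455  −1 ⇒ G_7=2454
G_7=2454  [base 9] 3·9^3 + 3·9^2 + 2·9 + 6  →[9↦10]→  3·10^3 + 3·10^2 + 2·10 + 6 = 3326  −1 ⇒ G_8=3325

3325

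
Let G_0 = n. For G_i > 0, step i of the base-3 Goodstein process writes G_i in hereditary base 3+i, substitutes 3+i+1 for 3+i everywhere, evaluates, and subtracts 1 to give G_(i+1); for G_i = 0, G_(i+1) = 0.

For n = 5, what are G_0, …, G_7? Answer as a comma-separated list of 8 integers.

G_0 = 5. HB_3(5) = 3 + 2. Bump = 6. G_1 = 5.
G_1 = 5. HB_4(5) = 4 + 1. Bump = 6. G_2 = 5.
G_2 = 5. HB_5(5) = 5. Bump = 6. G_3 = 5.
G_3 = 5. HB_6(5) = 5. Bump = 5. G_4 = 4.
G_4 = 4. HB_7(4) = 4. Bump = 4. G_5 = 3.
G_5 = 3. HB_8(3) = 3. Bump = 3. G_6 = 2.
G_6 = 2. HB_9(2) = 2. Bump = 2. G_7 = 1.

5, 5, 5, 5, 4, 3, 2, 1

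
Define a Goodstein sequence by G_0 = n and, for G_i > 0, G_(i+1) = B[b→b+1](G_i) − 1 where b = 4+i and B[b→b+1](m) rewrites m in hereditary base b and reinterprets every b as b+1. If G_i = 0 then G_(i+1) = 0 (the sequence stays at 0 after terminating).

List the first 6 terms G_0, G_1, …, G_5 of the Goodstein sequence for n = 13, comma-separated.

step 0: 13 = 3·4 + 1; sub 5 for 4: 3·5 + 1; = 16; G_1 = 16−1 = 15
step 1: 15 = 3·5; sub 6 for 5: 3·6; = 18; G_2 = 18−1 = 17
step 2: 17 = 2·6 + 5; sub 7 for 6: 2·7 + 5; = 19; G_3 = 19−1 = 18
step 3: 18 = 2·7 + 4; sub 8 for 7: 2·8 + 4; = 20; G_4 = 20−1 = 19
step 4: 19 = 2·8 + 3; sub 9 for 8: 2·9 + 3; = 21; G_5 = 21−1 = 20

13, 15, 17, 18, 19, 20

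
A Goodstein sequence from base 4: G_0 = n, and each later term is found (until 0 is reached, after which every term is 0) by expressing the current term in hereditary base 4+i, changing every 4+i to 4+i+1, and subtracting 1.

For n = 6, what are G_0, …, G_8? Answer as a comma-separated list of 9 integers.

6, 6, 6, 6, 5, 4, 3, 2, 1

i=0: 6 = 4 + 2 (b=4); 4→5: 5 + 2 = 7; 7−1 = 6
i=1: 6 = 5 + 1 (b=5); 5→6: 6 + 1 = 7; 7−1 = 6
i=2: 6 = 6 (b=6); 6→7: 7 = 7; 7−1 = 6
i=3: 6 = 6 (b=7); 7→8: 6 = 6; 6−1 = 5
i=4: 5 = 5 (b=8); 8→9: 5 = 5; 5−1 = 4
i=5: 4 = 4 (b=9); 9→10: 4 = 4; 4−1 = 3
i=6: 3 = 3 (b=10); 10→11: 3 = 3; 3−1 = 2
i=7: 2 = 2 (b=11); 11→12: 2 = 2; 2−1 = 1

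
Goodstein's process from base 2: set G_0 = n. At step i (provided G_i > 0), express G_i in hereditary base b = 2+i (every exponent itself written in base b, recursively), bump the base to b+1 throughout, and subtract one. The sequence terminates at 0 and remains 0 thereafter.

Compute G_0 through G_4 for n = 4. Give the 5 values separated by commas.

4, 26, 41, 60, 83

(0) 4|_2 = 2^2 ↦ 3^3|_3 = 27 ⇒ 26
(1) 26|_3 = 2·3^2 + 2·3 + 2 ↦ 2·4^2 + 2·4 + 2|_4 = 42 ⇒ 41
(2) 41|_4 = 2·4^2 + 2·4 + 1 ↦ 2·5^2 + 2·5 + 1|_5 = 61 ⇒ 60
(3) 60|_5 = 2·5^2 + 2·5 ↦ 2·6^2 + 2·6|_6 = 84 ⇒ 83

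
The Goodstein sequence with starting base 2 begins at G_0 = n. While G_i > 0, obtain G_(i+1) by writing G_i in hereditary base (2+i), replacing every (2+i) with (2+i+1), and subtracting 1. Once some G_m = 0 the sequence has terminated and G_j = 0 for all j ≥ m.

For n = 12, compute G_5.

5764910

12 —HB2→ 2^(2 + 1) + 2^2 —bump→ 3^(3 + 1) + 3^3 = 108 —(−1)→ 107
107 —HB3→ 3^(3 + 1) + 2·3^2 + 2·3 + 2 —bump→ 4^(4 + 1) + 2·4^2 + 2·4 + 2 = 1066 —(−1)→ 1065
1065 —HB4→ 4^(4 + 1) + 2·4^2 + 2·4 + 1 —bump→ 5^(5 + 1) + 2·5^2 + 2·5 + 1 = 15686 —(−1)→ 15685
15685 —HB5→ 5^(5 + 1) + 2·5^2 + 2·5 —bump→ 6^(6 + 1) + 2·6^2 + 2·6 = 280020 —(−1)→ 280019
280019 —HB6→ 6^(6 + 1) + 2·6^2 + 6 + 5 —bump→ 7^(7 + 1) + 2·7^2 + 7 + 5 = 5764911 —(−1)→ 5764910
5764910 —HB7→ 7^(7 + 1) + 2·7^2 + 7 + 4 —bump→ 8^(8 + 1) + 2·8^2 + 8 + 4 = 134217868 —(−1)→ 134217867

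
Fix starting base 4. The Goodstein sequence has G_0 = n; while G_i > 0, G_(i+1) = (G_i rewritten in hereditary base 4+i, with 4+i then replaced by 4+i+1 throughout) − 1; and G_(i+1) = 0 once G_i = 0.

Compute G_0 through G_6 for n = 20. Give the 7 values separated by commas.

[0] 20 ≡ 4^2 + 4 (base 4). Lift 5: 30. −1: 29.
[1] 29 ≡ 5^2 + 4 (base 5). Lift 6: 40. −1: 39.
[2] 39 ≡ 6^2 + 3 (base 6). Lift 7: 52. −1: 51.
[3] 51 ≡ 7^2 + 2 (base 7). Lift 8: 66. −1: 65.
[4] 65 ≡ 8^2 + 1 (base 8). Lift 9: 82. −1: 81.
[5] 81 ≡ 9^2 (base 9). Lift 10: 100. −1: 99.

20, 29, 39, 51, 65, 81, 99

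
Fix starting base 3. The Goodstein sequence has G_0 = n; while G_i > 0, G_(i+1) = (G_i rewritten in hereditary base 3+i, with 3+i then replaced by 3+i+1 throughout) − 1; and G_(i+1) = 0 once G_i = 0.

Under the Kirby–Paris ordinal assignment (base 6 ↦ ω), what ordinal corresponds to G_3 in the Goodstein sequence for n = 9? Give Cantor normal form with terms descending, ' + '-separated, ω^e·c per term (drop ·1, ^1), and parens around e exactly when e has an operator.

[0] 9 ≡ 3^2 (base 3). Lift 4: 16. −1: 15.
[1] 15 ≡ 3·4 + 3 (base 4). Lift 5: 18. −1: 17.
[2] 17 ≡ 3·5 + 2 (base 5). Lift 6: 20. −1: 19.
[3] 19 ≡ 3·6 + 1 (base 6). Lift 7: 22. −1: 21.

ω·3 + 1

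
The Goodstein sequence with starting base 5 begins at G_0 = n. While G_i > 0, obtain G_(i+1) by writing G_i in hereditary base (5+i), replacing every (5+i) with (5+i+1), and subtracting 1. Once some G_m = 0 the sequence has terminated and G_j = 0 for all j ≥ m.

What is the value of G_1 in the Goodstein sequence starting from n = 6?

6

6 —HB5→ 5 + 1 —bump→ 6 + 1 = 7 —(−1)→ 6
6 —HB6→ 6 —bump→ 7 = 7 —(−1)→ 6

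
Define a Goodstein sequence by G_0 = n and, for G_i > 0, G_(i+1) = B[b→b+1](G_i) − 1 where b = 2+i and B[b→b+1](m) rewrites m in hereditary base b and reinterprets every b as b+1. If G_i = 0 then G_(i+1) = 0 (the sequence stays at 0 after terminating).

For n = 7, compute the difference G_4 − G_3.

43530

7 —HB2→ 2^2 + 2 + 1 —bump→ 3^3 + 3 + 1 = 31 —(−1)→ 30
30 —HB3→ 3^3 + 3 —bump→ 4^4 + 4 = 260 —(−1)→ 259
259 —HB4→ 4^4 + 3 —bump→ 5^5 + 3 = 3128 —(−1)→ 3127
3127 —HB5→ 5^5 + 2 —bump→ 6^6 + 2 = 46658 —(−1)→ 46657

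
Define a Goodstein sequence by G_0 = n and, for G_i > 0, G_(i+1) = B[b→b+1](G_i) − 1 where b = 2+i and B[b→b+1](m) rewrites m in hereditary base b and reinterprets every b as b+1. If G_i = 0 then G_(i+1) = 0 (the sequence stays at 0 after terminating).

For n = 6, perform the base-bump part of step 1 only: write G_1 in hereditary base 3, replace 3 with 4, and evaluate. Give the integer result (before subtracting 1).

base 2: 6 = 2^2 + 2; at 3: 3^3 + 3 = 30; next = 29
base 3: 29 = 3^3 + 2; at 4: 4^4 + 2 = 258; next = 257

258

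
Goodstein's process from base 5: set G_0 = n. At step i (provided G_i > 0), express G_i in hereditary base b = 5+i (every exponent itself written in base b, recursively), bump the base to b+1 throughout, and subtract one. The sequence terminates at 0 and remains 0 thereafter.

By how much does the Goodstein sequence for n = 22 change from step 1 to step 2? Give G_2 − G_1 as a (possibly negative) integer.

G_0 = 22. HB_5(22) = 4·5 + 2. Bump = 26. G_1 = 25.
G_1 = 25. HB_6(25) = 4·6 + 1. Bump = 29. G_2 = 28.

3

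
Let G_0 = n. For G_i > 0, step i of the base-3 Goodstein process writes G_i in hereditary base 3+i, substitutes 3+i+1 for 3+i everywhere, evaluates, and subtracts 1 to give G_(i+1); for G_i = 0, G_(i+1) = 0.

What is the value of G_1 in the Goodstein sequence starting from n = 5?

G_0=5  [base 3] 3 + 2  →[3↦4]→  4 + 2 = 6  −1 ⇒ G_1=5
G_1=5  [base 4] 4 + 1  →[4↦5]→  5 + 1 = 6  −1 ⇒ G_2=5

5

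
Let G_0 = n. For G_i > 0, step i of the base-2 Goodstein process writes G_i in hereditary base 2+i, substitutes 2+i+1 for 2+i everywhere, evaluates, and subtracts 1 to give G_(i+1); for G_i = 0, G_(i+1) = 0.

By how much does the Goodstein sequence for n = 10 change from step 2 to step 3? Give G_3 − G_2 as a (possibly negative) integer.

step 0: 10 = 2^(2 + 1) + 2; sub 3 for 2: 3^(3 + 1) + 3; = 84; G_1 = 84−1 = 83
step 1: 83 = 3^(3 + 1) + 2; sub 4 for 3: 4^(4 + 1) + 2; = 1026; G_2 = 1026−1 = 1025
step 2: 1025 = 4^(4 + 1) + 1; sub 5 for 4: 5^(5 + 1) + 1; = 15626; G_3 = 15626−1 = 15625

14600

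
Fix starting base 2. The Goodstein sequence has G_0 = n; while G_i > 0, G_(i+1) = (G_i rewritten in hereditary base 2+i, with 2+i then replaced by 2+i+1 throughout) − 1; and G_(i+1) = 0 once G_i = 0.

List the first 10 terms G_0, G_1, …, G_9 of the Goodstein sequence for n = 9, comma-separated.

base 2: 9 = 2^(2 + 1) + 1; at 3: 3^(3 + 1) + 1 = 82; next = 81
base 3: 81 = 3^(3 + 1); at 4: 4^(4 + 1) = 1024; next = 1023
base 4: 1023 = 3·4^4 + 3·4^3 + 3·4^2 + 3·4 + 3; at 5: 3·5^5 + 3·5^3 + 3·5^2 + 3·5 + 3 = 9843; next = 9842
base 5: 9842 = 3·5^5 + 3·5^3 + 3·5^2 + 3·5 + 2; at 6: 3·6^6 + 3·6^3 + 3·6^2 + 3·6 + 2 = 140744; next = 140743
base 6: 140743 = 3·6^6 + 3·6^3 + 3·6^2 + 3·6 + 1; at 7: 3·7^7 + 3·7^3 + 3·7^2 + 3·7 + 1 = 2471827; next = 2471826
base 7: 2471826 = 3·7^7 + 3·7^3 + 3·7^2 + 3·7; at 8: 3·8^8 + 3·8^3 + 3·8^2 + 3·8 = 50333400; next = 50333399
base 8: 50333399 = 3·8^8 + 3·8^3 + 3·8^2 + 2·8 + 7; at 9: 3·9^9 + 3·9^3 + 3·9^2 + 2·9 + 7 = 1162263922; next = 1162263921
base 9: 1162263921 = 3·9^9 + 3·9^3 + 3·9^2 + 2·9 + 6; at 10: 3·10^10 + 3·10^3 + 3·10^2 + 2·10 + 6 = 30000003326; next = 30000003325
base 10: 30000003325 = 3·10^10 + 3·10^3 + 3·10^2 + 2·10 + 5; at 11: 3·11^11 + 3·11^3 + 3·11^2 + 2·11 + 5 = 855935016216; next = 855935016215

9, 81, 1023, 9842, 140743, 2471826, 50333399, 1162263921, 30000003325, 855935016215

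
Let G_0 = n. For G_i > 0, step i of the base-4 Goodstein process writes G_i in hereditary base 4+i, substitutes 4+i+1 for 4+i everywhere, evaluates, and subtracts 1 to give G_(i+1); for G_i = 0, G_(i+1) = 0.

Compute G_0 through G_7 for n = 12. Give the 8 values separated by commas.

step 0: 12 = 3·4; sub 5 for 4: 3·5; = 15; G_1 = 15−1 = 14
step 1: 14 = 2·5 + 4; sub 6 for 5: 2·6 + 4; = 16; G_2 = 16−1 = 15
step 2: 15 = 2·6 + 3; sub 7 for 6: 2·7 + 3; = 17; G_3 = 17−1 = 16
step 3: 16 = 2·7 + 2; sub 8 for 7: 2·8 + 2; = 18; G_4 = 18−1 = 17
step 4: 17 = 2·8 + 1; sub 9 for 8: 2·9 + 1; = 19; G_5 = 19−1 = 18
step 5: 18 = 2·9; sub 10 for 9: 2·10; = 20; G_6 = 20−1 = 19
step 6: 19 = 10 + 9; sub 11 for 10: 11 + 9; = 20; G_7 = 20−1 = 19

12, 14, 15, 16, 17, 18, 19, 19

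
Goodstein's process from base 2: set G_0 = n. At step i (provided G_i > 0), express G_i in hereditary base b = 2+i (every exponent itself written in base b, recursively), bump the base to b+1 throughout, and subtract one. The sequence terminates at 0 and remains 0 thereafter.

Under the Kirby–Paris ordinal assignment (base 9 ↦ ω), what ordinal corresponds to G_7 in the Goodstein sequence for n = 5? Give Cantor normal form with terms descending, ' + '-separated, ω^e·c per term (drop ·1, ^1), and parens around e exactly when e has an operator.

G_0=5  [base 2] 2^2 + 1  →[2↦3]→  3^3 + 1 = 28  −1 ⇒ G_1=27
G_1=27  [base 3] 3^3  →[3↦4]→  4^4 = 256  −1 ⇒ G_2=255
G_2=255  [base 4] 3·4^3 + 3·4^2 + 3·4 + 3  →[4↦5]→  3·5^3 + 3·5^2 + 3·5 + 3 = 468  −1 ⇒ G_3=467
G_3=467  [base 5] 3·5^3 + 3·5^2 + 3·5 + 2  →[5↦6]→  3·6^3 + 3·6^2 + 3·6 + 2 = 776  −1 ⇒ G_4=775
G_4=775  [base 6] 3·6^3 + 3·6^2 + 3·6 + 1  →[6↦7]→  3·7^3 + 3·7^2 + 3·7 + 1 = 1198  −1 ⇒ G_5=1197
G_5=1197  [base 7] 3·7^3 + 3·7^2 + 3·7  →[7↦8]→  3·8^3 + 3·8^2 + 3·8 = 1752  −1 ⇒ G_6=1751
G_6=1751  [base 8] 3·8^3 + 3·8^2 + 2·8 + 7  →[8↦9]→  3·9^3 + 3·9^2 + 2·9 + 7 = 2455  −1 ⇒ G_7=2454
G_7=2454  [base 9] 3·9^3 + 3·9^2 + 2·9 + 6  →[9↦10]→  3·10^3 + 3·10^2 + 2·10 + 6 = 3326  −1 ⇒ G_8=3325

ω^3·3 + ω^2·3 + ω·2 + 6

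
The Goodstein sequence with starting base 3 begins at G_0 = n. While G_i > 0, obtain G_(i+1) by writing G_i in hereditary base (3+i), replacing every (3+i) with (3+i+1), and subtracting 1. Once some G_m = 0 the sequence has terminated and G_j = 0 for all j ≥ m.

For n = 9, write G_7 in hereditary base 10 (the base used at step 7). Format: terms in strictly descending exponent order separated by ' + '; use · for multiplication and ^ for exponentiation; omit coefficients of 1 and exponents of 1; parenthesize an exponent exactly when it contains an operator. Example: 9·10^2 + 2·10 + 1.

G_0=9  [base 3] 3^2  →[3↦4]→  4^2 = 16  −1 ⇒ G_1=15
G_1=15  [base 4] 3·4 + 3  →[4↦5]→  3·5 + 3 = 18  −1 ⇒ G_2=17
G_2=17  [base 5] 3·5 + 2  →[5↦6]→  3·6 + 2 = 20  −1 ⇒ G_3=19
G_3=19  [base 6] 3·6 + 1  →[6↦7]→  3·7 + 1 = 22  −1 ⇒ G_4=21
G_4=21  [base 7] 3·7  →[7↦8]→  3·8 = 24  −1 ⇒ G_5=23
G_5=23  [base 8] 2·8 + 7  →[8↦9]→  2·9 + 7 = 25  −1 ⇒ G_6=24
G_6=24  [base 9] 2·9 + 6  →[9↦10]→  2·10 + 6 = 26  −1 ⇒ G_7=25

2·10 + 5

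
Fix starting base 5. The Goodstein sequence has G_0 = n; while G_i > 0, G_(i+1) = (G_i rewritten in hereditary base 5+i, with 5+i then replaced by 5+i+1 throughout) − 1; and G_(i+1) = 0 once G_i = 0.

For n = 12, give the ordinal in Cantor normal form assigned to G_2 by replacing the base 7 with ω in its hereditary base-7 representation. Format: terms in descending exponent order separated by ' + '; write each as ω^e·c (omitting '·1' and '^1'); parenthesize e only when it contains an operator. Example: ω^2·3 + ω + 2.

ω·2

12 —HB5→ 2·5 + 2 —bump→ 2·6 + 2 = 14 —(−1)→ 13
13 —HB6→ 2·6 + 1 —bump→ 2·7 + 1 = 15 —(−1)→ 14
14 —HB7→ 2·7 —bump→ 2·8 = 16 —(−1)→ 15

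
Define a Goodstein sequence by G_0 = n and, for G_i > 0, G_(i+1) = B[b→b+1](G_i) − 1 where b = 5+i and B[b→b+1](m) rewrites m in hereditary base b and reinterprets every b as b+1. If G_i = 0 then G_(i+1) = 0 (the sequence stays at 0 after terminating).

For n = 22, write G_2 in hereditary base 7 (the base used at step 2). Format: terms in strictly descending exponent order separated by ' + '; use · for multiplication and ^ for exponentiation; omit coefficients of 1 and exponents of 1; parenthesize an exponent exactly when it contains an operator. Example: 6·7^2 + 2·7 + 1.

4·7

(0) 22|_5 = 4·5 + 2 ↦ 4·6 + 2|_6 = 26 ⇒ 25
(1) 25|_6 = 4·6 + 1 ↦ 4·7 + 1|_7 = 29 ⇒ 28
(2) 28|_7 = 4·7 ↦ 4·8|_8 = 32 ⇒ 31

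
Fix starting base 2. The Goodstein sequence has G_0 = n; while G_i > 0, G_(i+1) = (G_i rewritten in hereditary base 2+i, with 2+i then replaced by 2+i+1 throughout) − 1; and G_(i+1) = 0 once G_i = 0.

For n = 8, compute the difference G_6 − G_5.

31907376

8 —HB2→ 2^(2 + 1) —bump→ 3^(3 + 1) = 81 —(−1)→ 80
80 —HB3→ 2·3^3 + 2·3^2 + 2·3 + 2 —bump→ 2·4^4 + 2·4^2 + 2·4 + 2 = 554 —(−1)→ 553
553 —HB4→ 2·4^4 + 2·4^2 + 2·4 + 1 —bump→ 2·5^5 + 2·5^2 + 2·5 + 1 = 6311 —(−1)→ 6310
6310 —HB5→ 2·5^5 + 2·5^2 + 2·5 —bump→ 2·6^6 + 2·6^2 + 2·6 = 93396 —(−1)→ 93395
93395 —HB6→ 2·6^6 + 2·6^2 + 6 + 5 —bump→ 2·7^7 + 2·7^2 + 7 + 5 = 1647196 —(−1)→ 1647195
1647195 —HB7→ 2·7^7 + 2·7^2 + 7 + 4 —bump→ 2·8^8 + 2·8^2 + 8 + 4 = 33554572 —(−1)→ 33554571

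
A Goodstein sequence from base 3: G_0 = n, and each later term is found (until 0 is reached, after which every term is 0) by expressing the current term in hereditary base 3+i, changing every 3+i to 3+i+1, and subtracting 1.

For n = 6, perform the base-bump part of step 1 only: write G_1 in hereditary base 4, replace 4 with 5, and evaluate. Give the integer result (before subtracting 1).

8

G_0 = 6. HB_3(6) = 2·3. Bump = 8. G_1 = 7.
G_1 = 7. HB_4(7) = 4 + 3. Bump = 8. G_2 = 7.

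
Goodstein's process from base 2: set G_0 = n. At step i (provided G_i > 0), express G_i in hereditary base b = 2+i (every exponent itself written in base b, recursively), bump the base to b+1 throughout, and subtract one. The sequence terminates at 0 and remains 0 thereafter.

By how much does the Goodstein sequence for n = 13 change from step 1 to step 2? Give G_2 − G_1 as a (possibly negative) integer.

[0] 13 ≡ 2^(2 + 1) + 2^2 + 1 (base 2). Lift 3: 109. −1: 108.
[1] 108 ≡ 3^(3 + 1) + 3^3 (base 3). Lift 4: 1280. −1: 1279.

1171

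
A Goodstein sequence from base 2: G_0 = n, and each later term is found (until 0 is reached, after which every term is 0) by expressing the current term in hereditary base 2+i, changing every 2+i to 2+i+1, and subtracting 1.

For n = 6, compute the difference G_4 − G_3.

43530

6 —HB2→ 2^2 + 2 —bump→ 3^3 + 3 = 30 —(−1)→ 29
29 —HB3→ 3^3 + 2 —bump→ 4^4 + 2 = 258 —(−1)→ 257
257 —HB4→ 4^4 + 1 —bump→ 5^5 + 1 = 3126 —(−1)→ 3125
3125 —HB5→ 5^5 —bump→ 6^6 = 46656 —(−1)→ 46655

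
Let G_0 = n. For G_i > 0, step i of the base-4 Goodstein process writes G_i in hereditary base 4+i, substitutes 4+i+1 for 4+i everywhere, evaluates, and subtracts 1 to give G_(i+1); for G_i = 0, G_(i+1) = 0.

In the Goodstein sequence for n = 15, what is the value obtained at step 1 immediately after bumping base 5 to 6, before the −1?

(0) 15|_4 = 3·4 + 3 ↦ 3·5 + 3|_5 = 18 ⇒ 17
(1) 17|_5 = 3·5 + 2 ↦ 3·6 + 2|_6 = 20 ⇒ 19

20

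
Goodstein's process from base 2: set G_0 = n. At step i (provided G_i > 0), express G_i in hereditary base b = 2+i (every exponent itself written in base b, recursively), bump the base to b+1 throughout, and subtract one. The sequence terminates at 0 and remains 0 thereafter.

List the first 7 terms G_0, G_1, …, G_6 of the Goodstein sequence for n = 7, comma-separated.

G_0=7  [base 2] 2^2 + 2 + 1  →[2↦3]→  3^3 + 3 + 1 = 31  −1 ⇒ G_1=30
G_1=30  [base 3] 3^3 + 3  →[3↦4]→  4^4 + 4 = 260  −1 ⇒ G_2=259
G_2=259  [base 4] 4^4 + 3  →[4↦5]→  5^5 + 3 = 3128  −1 ⇒ G_3=3127
G_3=3127  [base 5] 5^5 + 2  →[5↦6]→  6^6 + 2 = 46658  −1 ⇒ G_4=46657
G_4=46657  [base 6] 6^6 + 1  →[6↦7]→  7^7 + 1 = 823544  −1 ⇒ G_5=823543
G_5=823543  [base 7] 7^7  →[7↦8]→  8^8 = 16777216  −1 ⇒ G_6=16777215

7, 30, 259, 3127, 46657, 823543, 16777215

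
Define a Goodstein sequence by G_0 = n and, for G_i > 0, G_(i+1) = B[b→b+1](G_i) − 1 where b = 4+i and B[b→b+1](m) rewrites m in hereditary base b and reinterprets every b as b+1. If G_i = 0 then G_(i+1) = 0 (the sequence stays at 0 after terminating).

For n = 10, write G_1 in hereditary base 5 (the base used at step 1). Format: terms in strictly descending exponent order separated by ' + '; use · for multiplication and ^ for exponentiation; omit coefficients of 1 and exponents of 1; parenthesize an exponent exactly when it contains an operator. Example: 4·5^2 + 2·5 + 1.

2·5 + 1

i=0: 10 = 2·4 + 2 (b=4); 4→5: 2·5 + 2 = 12; 12−1 = 11
i=1: 11 = 2·5 + 1 (b=5); 5→6: 2·6 + 1 = 13; 13−1 = 12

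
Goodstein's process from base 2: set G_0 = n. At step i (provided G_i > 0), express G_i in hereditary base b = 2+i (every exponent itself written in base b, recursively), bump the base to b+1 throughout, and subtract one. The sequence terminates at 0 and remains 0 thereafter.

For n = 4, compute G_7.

173

[0] 4 ≡ 2^2 (base 2). Lift 3: 27. −1: 26.
[1] 26 ≡ 2·3^2 + 2·3 + 2 (base 3). Lift 4: 42. −1: 41.
[2] 41 ≡ 2·4^2 + 2·4 + 1 (base 4). Lift 5: 61. −1: 60.
[3] 60 ≡ 2·5^2 + 2·5 (base 5). Lift 6: 84. −1: 83.
[4] 83 ≡ 2·6^2 + 6 + 5 (base 6). Lift 7: 110. −1: 109.
[5] 109 ≡ 2·7^2 + 7 + 4 (base 7). Lift 8: 140. −1: 139.
[6] 139 ≡ 2·8^2 + 8 + 3 (base 8). Lift 9: 174. −1: 173.
[7] 173 ≡ 2·9^2 + 9 + 2 (base 9). Lift 10: 212. −1: 211.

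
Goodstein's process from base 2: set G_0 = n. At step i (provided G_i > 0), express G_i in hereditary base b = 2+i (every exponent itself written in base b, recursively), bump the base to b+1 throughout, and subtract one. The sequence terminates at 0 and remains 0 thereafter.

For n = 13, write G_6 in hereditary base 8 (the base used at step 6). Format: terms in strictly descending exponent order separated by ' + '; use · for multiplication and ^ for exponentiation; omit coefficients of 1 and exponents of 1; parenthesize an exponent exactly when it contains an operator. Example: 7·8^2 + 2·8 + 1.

[0] 13 ≡ 2^(2 + 1) + 2^2 + 1 (base 2). Lift 3: 109. −1: 108.
[1] 108 ≡ 3^(3 + 1) + 3^3 (base 3). Lift 4: 1280. −1: 1279.
[2] 1279 ≡ 4^(4 + 1) + 3·4^3 + 3·4^2 + 3·4 + 3 (base 4). Lift 5: 16093. −1: 16092.
[3] 16092 ≡ 5^(5 + 1) + 3·5^3 + 3·5^2 + 3·5 + 2 (base 5). Lift 6: 280712. −1: 280711.
[4] 280711 ≡ 6^(6 + 1) + 3·6^3 + 3·6^2 + 3·6 + 1 (base 6). Lift 7: 5765999. −1: 5765998.
[5] 5765998 ≡ 7^(7 + 1) + 3·7^3 + 3·7^2 + 3·7 (base 7). Lift 8: 134219480. −1: 134219479.
[6] 134219479 ≡ 8^(8 + 1) + 3·8^3 + 3·8^2 + 2·8 + 7 (base 8). Lift 9: 3486786856. −1: 3486786855.

8^(8 + 1) + 3·8^3 + 3·8^2 + 2·8 + 7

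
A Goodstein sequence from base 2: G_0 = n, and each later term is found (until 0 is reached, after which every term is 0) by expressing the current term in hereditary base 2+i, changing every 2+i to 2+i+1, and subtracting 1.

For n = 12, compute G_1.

G_0 = 12. HB_2(12) = 2^(2 + 1) + 2^2. Bump = 108. G_1 = 107.
G_1 = 107. HB_3(107) = 3^(3 + 1) + 2·3^2 + 2·3 + 2. Bump = 1066. G_2 = 1065.

107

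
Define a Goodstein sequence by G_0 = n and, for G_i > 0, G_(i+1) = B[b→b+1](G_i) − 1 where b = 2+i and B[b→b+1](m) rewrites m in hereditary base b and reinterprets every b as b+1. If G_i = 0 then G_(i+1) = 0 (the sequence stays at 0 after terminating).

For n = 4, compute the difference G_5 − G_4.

[0] 4 ≡ 2^2 (base 2). Lift 3: 27. −1: 26.
[1] 26 ≡ 2·3^2 + 2·3 + 2 (base 3). Lift 4: 42. −1: 41.
[2] 41 ≡ 2·4^2 + 2·4 + 1 (base 4). Lift 5: 61. −1: 60.
[3] 60 ≡ 2·5^2 + 2·5 (base 5). Lift 6: 84. −1: 83.
[4] 83 ≡ 2·6^2 + 6 + 5 (base 6). Lift 7: 110. −1: 109.

26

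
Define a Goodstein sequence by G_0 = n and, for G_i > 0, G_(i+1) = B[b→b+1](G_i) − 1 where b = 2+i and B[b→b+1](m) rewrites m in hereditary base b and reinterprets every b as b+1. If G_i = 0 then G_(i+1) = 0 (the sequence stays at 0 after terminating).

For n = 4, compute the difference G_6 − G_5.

G_0=4  [base 2] 2^2  →[2↦3]→  3^3 = 27  −1 ⇒ G_1=26
G_1=26  [base 3] 2·3^2 + 2·3 + 2  →[3↦4]→  2·4^2 + 2·4 + 2 = 42  −1 ⇒ G_2=41
G_2=41  [base 4] 2·4^2 + 2·4 + 1  →[4↦5]→  2·5^2 + 2·5 + 1 = 61  −1 ⇒ G_3=60
G_3=60  [base 5] 2·5^2 + 2·5  →[5↦6]→  2·6^2 + 2·6 = 84  −1 ⇒ G_4=83
G_4=83  [base 6] 2·6^2 + 6 + 5  →[6↦7]→  2·7^2 + 7 + 5 = 110  −1 ⇒ G_5=109
G_5=109  [base 7] 2·7^2 + 7 + 4  →[7↦8]→  2·8^2 + 8 + 4 = 140  −1 ⇒ G_6=139

30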